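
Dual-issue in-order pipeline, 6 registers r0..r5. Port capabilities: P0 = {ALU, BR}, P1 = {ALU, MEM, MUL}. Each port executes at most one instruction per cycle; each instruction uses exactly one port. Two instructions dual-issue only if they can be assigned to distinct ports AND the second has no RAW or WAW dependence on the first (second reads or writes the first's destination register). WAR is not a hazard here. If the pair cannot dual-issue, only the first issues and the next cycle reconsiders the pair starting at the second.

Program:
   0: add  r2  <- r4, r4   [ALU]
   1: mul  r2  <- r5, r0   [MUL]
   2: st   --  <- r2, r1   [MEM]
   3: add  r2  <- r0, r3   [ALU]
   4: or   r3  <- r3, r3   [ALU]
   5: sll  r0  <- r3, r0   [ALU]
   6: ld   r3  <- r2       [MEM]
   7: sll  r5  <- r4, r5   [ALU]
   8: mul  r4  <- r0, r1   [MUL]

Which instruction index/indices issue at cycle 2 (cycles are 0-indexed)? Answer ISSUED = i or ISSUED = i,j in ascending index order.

ISSUED = 2,3

0. add.ALU @i0  | WAW r2
1. mul.MUL @i1  | no-port MUL/MEM
2. st.MEM;add.ALU @i2,i3  | dual
3. or.ALU @i4  | RAW r3
4. sll.ALU;ld.MEM @i5,i6  | dual
5. sll.ALU;mul.MUL @i7,i8  | dual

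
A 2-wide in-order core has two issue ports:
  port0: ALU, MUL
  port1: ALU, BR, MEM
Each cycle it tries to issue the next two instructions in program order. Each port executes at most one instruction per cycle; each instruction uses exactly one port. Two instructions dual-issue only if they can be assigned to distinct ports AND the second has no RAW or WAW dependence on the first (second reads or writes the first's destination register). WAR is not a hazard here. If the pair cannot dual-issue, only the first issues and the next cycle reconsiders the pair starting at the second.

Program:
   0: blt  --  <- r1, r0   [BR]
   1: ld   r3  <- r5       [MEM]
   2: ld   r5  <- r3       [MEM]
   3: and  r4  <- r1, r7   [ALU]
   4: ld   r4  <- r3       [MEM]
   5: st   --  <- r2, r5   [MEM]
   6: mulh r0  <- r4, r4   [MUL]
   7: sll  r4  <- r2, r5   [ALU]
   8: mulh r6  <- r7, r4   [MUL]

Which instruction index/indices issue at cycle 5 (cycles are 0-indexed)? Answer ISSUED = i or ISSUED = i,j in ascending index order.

[0] i0  blt  -- no-port BR/MEM
[1] i1  ld  -- no-port MEM/MEM
[2] i2&i3  ld;and  -- 2-wide
[3] i4  ld  -- no-port MEM/MEM
[4] i5&i6  st;mulh  -- 2-wide
[5] i7  sll  -- RAW r4
[6] i8  mulh  -- tail

ISSUED = 7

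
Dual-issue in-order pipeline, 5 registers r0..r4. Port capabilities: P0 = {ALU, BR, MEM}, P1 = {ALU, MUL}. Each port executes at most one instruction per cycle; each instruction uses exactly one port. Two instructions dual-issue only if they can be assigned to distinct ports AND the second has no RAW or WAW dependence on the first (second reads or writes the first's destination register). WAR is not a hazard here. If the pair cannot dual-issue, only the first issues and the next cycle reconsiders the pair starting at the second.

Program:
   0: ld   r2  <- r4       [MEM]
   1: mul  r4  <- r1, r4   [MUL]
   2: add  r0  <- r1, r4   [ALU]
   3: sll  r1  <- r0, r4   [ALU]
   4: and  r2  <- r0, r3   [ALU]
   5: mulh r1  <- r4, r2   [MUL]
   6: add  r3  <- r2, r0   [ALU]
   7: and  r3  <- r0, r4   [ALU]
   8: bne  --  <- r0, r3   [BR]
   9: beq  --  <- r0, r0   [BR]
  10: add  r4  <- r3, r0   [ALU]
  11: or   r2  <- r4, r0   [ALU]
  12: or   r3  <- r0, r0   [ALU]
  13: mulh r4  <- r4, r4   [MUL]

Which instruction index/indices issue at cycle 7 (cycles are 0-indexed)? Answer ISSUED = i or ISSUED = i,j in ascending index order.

#0 head=0: ld+mul i0/i1 dual
#1 head=2: add i2 RAW r0
#2 head=3: sll+and i3/i4 dual
#3 head=5: mulh+add i5/i6 dual
#4 head=7: and i7 RAW r3
#5 head=8: bne i8 no-port BR/BR
#6 head=9: beq+add i9/i10 dual
#7 head=11: or+or i11/i12 dual
#8 head=13: mulh i13 tail

ISSUED = 11,12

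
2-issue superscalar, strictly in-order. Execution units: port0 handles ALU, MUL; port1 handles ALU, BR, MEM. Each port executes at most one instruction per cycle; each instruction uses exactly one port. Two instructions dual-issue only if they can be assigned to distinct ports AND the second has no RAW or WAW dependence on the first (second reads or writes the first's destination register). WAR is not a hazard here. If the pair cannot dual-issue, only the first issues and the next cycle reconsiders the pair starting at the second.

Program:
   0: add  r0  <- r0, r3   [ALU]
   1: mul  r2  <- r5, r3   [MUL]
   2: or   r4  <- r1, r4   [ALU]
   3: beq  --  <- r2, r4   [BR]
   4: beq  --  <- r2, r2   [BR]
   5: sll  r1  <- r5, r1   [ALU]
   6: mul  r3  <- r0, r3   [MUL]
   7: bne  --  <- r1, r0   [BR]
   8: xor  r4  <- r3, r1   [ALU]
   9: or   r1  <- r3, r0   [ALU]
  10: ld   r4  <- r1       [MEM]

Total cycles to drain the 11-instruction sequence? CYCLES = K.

[0] i0+i1  add;mul  -- pair
[1] i2  or  -- RAW r4
[2] i3  beq  -- no-port BR/BR
[3] i4+i5  beq;sll  -- pair
[4] i6+i7  mul;bne  -- pair
[5] i8+i9  xor;or  -- pair
[6] i10  ld  -- tail

CYCLES = 7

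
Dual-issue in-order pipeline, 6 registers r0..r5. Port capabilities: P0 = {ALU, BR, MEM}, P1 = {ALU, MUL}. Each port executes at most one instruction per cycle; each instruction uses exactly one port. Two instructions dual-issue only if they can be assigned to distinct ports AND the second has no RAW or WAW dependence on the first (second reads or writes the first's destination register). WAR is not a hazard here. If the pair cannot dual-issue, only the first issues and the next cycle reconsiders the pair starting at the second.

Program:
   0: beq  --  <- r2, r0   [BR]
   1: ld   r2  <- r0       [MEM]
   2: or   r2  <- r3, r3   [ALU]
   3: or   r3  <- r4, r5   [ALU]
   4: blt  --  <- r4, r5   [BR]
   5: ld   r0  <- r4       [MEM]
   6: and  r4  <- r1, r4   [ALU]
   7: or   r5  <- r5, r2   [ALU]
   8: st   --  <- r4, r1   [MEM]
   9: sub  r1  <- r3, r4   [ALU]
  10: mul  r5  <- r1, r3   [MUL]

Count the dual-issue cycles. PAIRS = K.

0. beq.BR @i0  | no-port BR/MEM
1. ld.MEM @i1  | WAW r2
2. or.ALU+or.ALU @i2+i3  | 2-wide
3. blt.BR @i4  | no-port BR/MEM
4. ld.MEM+and.ALU @i5+i6  | 2-wide
5. or.ALU+st.MEM @i7+i8  | 2-wide
6. sub.ALU @i9  | RAW r1
7. mul.MUL @i10  | tail

PAIRS = 3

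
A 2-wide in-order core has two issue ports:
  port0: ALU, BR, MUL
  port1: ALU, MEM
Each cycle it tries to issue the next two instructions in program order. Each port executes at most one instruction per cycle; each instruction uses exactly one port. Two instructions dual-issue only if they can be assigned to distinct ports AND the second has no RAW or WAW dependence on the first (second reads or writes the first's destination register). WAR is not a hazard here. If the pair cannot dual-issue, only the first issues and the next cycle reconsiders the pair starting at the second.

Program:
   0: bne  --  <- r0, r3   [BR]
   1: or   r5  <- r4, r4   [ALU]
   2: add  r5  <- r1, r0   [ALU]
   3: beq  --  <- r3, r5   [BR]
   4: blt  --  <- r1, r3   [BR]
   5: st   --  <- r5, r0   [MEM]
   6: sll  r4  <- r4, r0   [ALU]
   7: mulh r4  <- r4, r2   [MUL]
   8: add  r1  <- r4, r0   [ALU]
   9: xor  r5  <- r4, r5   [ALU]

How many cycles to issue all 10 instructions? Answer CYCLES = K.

[0] i0&i1  bne.BR or.ALU  -- 2-wide
[1] i2  add.ALU  -- RAW r5
[2] i3  beq.BR  -- no-port BR/BR
[3] i4&i5  blt.BR st.MEM  -- 2-wide
[4] i6  sll.ALU  -- RAW+WAW r4
[5] i7  mulh.MUL  -- RAW r4
[6] i8&i9  add.ALU xor.ALU  -- 2-wide

CYCLES = 7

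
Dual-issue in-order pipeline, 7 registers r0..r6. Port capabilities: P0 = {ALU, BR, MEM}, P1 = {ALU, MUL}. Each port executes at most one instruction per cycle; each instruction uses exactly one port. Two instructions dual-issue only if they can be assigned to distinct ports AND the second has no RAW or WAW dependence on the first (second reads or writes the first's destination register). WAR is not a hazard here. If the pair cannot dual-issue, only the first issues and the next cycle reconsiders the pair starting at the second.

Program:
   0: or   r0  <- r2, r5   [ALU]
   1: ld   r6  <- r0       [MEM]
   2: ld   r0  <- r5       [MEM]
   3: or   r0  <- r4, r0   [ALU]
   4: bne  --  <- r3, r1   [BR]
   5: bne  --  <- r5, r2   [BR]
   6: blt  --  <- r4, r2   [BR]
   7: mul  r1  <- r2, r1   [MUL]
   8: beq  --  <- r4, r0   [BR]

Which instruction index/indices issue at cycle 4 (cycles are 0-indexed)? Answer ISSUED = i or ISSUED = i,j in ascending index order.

#0 head=0: or.ALU i0 RAW r0
#1 head=1: ld.MEM i1 no-port MEM/MEM
#2 head=2: ld.MEM i2 RAW+WAW r0
#3 head=3: or.ALU bne.BR i3,i4 dual
#4 head=5: bne.BR i5 no-port BR/BR
#5 head=6: blt.BR mul.MUL i6,i7 dual
#6 head=8: beq.BR i8 tail

ISSUED = 5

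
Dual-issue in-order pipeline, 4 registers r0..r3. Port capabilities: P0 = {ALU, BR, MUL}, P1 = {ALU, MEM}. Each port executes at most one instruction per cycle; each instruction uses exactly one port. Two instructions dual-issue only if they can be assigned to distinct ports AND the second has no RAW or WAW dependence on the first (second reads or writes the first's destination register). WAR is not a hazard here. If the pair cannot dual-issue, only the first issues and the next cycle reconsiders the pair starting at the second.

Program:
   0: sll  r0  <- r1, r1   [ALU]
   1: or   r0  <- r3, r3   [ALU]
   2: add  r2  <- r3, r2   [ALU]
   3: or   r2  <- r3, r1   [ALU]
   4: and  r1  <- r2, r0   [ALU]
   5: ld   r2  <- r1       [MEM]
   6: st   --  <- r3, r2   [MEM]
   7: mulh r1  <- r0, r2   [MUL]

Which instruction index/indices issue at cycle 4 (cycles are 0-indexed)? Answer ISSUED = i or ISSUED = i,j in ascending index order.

ISSUED = 5

c0: i0 sll  WAW r0
c1: i1,i2 or/add  2-wide
c2: i3 or  RAW r2
c3: i4 and  RAW r1
c4: i5 ld  no-port MEM/MEM
c5: i6,i7 st/mulh  2-wide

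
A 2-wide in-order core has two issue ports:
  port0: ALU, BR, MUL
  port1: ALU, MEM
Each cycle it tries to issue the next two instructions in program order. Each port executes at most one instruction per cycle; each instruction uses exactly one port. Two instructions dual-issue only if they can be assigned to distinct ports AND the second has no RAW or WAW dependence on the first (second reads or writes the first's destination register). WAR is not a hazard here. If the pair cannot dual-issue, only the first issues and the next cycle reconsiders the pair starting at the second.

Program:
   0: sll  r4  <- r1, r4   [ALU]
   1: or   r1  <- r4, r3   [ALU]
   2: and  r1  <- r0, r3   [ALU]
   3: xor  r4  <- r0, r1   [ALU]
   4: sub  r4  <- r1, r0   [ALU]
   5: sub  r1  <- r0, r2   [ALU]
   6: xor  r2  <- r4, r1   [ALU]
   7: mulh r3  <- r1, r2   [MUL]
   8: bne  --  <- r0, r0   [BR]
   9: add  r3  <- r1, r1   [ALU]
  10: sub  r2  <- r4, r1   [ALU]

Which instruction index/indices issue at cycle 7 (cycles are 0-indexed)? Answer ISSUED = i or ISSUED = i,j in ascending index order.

ISSUED = 8,9

[0] i0  sll.ALU  -- RAW r4
[1] i1  or.ALU  -- WAW r1
[2] i2  and.ALU  -- RAW r1
[3] i3  xor.ALU  -- WAW r4
[4] i4+i5  sub.ALU;sub.ALU  -- pair
[5] i6  xor.ALU  -- RAW r2
[6] i7  mulh.MUL  -- no-port MUL/BR
[7] i8+i9  bne.BR;add.ALU  -- pair
[8] i10  sub.ALU  -- tail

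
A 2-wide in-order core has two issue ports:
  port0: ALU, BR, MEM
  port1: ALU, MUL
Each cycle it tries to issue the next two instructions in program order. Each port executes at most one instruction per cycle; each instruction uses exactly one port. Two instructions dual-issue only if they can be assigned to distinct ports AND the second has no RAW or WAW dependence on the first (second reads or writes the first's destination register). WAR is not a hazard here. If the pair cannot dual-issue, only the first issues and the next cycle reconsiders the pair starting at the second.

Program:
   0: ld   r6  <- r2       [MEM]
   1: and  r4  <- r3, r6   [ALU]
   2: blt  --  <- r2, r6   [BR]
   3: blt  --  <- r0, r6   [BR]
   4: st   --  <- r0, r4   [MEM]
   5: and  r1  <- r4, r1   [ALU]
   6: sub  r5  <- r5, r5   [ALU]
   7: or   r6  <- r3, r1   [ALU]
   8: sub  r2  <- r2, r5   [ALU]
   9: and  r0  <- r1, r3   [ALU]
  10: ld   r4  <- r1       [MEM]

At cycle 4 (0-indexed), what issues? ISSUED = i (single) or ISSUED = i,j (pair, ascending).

ISSUED = 6,7

[0] i0  ld.MEM  -- RAW r6
[1] i1&i2  and.ALU;blt.BR  -- 2-wide
[2] i3  blt.BR  -- no-port BR/MEM
[3] i4&i5  st.MEM;and.ALU  -- 2-wide
[4] i6&i7  sub.ALU;or.ALU  -- 2-wide
[5] i8&i9  sub.ALU;and.ALU  -- 2-wide
[6] i10  ld.MEM  -- tail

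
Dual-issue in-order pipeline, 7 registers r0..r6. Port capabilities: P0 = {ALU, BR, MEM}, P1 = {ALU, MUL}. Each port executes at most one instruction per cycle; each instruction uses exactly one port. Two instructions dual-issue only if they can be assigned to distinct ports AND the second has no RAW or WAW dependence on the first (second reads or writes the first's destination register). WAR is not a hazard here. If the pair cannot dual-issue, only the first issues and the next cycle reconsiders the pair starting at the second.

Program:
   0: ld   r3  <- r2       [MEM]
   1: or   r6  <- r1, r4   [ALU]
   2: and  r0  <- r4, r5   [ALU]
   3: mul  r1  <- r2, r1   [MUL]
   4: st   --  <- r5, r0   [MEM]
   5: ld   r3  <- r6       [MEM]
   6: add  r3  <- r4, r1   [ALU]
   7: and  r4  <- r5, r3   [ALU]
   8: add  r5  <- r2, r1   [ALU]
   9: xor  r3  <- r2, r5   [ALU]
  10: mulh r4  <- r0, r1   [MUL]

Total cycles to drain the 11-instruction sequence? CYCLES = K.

CYCLES = 7

t=0 i0&i1:ld.MEM;or.ALU ; pair
t=1 i2&i3:and.ALU;mul.MUL ; pair
t=2 i4:st.MEM ; no-port MEM/MEM
t=3 i5:ld.MEM ; WAW r3
t=4 i6:add.ALU ; RAW r3
t=5 i7&i8:and.ALU;add.ALU ; pair
t=6 i9&i10:xor.ALU;mulh.MUL ; pair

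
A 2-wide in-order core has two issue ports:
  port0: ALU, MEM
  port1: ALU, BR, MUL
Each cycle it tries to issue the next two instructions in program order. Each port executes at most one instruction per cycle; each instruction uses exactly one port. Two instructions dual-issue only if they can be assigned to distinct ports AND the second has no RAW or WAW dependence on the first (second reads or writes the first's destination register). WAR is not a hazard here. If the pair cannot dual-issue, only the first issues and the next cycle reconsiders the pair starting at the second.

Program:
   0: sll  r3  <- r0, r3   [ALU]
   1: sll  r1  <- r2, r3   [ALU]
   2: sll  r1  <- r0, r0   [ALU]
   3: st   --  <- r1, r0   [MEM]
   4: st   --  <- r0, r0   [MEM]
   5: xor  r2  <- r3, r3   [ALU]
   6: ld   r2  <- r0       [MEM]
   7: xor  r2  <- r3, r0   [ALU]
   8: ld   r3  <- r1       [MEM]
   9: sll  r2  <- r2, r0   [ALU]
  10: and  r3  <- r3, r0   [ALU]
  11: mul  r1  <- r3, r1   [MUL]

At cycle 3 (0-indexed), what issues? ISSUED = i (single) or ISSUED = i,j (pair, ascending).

c0: i0 sll.ALU  RAW r3
c1: i1 sll.ALU  WAW r1
c2: i2 sll.ALU  RAW r1
c3: i3 st.MEM  no-port MEM/MEM
c4: i4&i5 st.MEM xor.ALU  dual
c5: i6 ld.MEM  WAW r2
c6: i7&i8 xor.ALU ld.MEM  dual
c7: i9&i10 sll.ALU and.ALU  dual
c8: i11 mul.MUL  tail

ISSUED = 3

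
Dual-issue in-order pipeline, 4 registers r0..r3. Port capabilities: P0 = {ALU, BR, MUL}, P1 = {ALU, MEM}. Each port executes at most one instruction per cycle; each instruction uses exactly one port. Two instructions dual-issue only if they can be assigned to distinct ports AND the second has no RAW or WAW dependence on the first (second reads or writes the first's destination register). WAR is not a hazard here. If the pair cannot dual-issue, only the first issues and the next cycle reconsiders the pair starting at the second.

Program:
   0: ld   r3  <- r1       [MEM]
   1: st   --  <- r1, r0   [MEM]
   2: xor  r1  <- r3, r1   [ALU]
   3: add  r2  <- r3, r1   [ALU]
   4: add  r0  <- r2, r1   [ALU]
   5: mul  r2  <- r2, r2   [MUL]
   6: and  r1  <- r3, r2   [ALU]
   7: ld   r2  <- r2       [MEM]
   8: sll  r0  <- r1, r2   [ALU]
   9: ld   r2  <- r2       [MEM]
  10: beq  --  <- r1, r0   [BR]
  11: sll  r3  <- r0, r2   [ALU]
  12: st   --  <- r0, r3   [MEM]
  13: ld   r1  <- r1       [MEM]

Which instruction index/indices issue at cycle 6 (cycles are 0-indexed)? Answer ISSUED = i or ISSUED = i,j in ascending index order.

ISSUED = 10,11

[0] i0  ld.MEM  -- no-port MEM/MEM
[1] i1&i2  st.MEM+xor.ALU  -- 2-wide
[2] i3  add.ALU  -- RAW r2
[3] i4&i5  add.ALU+mul.MUL  -- 2-wide
[4] i6&i7  and.ALU+ld.MEM  -- 2-wide
[5] i8&i9  sll.ALU+ld.MEM  -- 2-wide
[6] i10&i11  beq.BR+sll.ALU  -- 2-wide
[7] i12  st.MEM  -- no-port MEM/MEM
[8] i13  ld.MEM  -- tail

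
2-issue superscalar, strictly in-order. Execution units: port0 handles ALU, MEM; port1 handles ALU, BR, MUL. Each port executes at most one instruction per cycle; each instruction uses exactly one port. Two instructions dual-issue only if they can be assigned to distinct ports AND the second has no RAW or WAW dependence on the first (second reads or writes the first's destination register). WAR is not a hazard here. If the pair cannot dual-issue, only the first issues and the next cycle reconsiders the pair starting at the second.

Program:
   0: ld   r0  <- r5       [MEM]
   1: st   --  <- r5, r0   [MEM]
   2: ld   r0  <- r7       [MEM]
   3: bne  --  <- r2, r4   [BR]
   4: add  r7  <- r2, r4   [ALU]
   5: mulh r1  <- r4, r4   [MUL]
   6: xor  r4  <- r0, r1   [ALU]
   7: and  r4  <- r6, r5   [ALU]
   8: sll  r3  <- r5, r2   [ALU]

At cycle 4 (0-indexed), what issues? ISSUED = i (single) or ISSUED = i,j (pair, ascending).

[0] i0  ld  -- no-port MEM/MEM
[1] i1  st  -- no-port MEM/MEM
[2] i2/i3  ld+bne  -- pair
[3] i4/i5  add+mulh  -- pair
[4] i6  xor  -- WAW r4
[5] i7/i8  and+sll  -- pair

ISSUED = 6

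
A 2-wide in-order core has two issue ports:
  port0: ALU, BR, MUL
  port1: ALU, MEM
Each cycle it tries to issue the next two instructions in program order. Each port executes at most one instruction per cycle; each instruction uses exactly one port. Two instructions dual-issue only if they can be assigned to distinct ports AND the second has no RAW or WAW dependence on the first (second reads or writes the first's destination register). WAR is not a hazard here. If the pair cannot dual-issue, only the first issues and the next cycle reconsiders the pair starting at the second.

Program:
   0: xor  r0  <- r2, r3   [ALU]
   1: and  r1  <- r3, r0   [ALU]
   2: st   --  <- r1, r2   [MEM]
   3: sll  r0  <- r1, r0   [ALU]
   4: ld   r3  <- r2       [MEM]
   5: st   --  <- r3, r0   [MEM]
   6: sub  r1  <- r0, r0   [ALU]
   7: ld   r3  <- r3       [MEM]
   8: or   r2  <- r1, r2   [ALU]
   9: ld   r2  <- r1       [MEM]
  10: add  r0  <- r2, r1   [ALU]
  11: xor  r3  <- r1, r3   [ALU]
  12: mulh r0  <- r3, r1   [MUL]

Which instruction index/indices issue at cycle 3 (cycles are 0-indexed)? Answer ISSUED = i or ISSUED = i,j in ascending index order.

[0] i0  xor  -- RAW r0
[1] i1  and  -- RAW r1
[2] i2&i3  st/sll  -- 2-wide
[3] i4  ld  -- no-port MEM/MEM
[4] i5&i6  st/sub  -- 2-wide
[5] i7&i8  ld/or  -- 2-wide
[6] i9  ld  -- RAW r2
[7] i10&i11  add/xor  -- 2-wide
[8] i12  mulh  -- tail

ISSUED = 4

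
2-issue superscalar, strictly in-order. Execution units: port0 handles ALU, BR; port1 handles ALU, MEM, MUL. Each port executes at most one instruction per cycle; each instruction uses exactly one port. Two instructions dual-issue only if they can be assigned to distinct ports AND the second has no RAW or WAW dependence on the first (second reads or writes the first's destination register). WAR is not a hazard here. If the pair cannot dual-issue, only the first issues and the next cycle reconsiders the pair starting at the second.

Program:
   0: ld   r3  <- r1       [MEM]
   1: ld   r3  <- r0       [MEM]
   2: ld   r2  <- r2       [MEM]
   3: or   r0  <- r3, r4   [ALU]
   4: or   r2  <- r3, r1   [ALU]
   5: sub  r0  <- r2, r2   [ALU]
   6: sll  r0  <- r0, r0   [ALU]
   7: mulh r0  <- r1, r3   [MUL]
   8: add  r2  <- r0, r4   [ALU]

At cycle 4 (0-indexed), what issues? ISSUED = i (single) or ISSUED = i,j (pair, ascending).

ISSUED = 5

[0] i0  ld  -- no-port MEM/MEM
[1] i1  ld  -- no-port MEM/MEM
[2] i2&i3  ld or  -- 2-wide
[3] i4  or  -- RAW r2
[4] i5  sub  -- RAW+WAW r0
[5] i6  sll  -- WAW r0
[6] i7  mulh  -- RAW r0
[7] i8  add  -- tail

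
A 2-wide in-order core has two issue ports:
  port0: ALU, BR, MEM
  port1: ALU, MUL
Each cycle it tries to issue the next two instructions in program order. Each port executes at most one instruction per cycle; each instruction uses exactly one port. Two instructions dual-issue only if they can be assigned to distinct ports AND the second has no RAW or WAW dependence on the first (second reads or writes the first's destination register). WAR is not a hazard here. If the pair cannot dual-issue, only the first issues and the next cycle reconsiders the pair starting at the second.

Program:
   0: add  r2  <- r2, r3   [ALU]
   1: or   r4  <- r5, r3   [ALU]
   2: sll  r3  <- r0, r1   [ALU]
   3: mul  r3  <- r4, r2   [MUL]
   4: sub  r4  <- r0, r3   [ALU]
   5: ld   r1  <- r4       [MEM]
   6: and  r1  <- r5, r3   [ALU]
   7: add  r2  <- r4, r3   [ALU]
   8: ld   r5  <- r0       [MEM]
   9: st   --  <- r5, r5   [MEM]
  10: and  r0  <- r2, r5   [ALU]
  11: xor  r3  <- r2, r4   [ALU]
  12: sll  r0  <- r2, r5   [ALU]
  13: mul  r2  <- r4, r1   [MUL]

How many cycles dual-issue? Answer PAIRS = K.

[0] i0&i1  add.ALU;or.ALU  -- pair
[1] i2  sll.ALU  -- WAW r3
[2] i3  mul.MUL  -- RAW r3
[3] i4  sub.ALU  -- RAW r4
[4] i5  ld.MEM  -- WAW r1
[5] i6&i7  and.ALU;add.ALU  -- pair
[6] i8  ld.MEM  -- no-port MEM/MEM
[7] i9&i10  st.MEM;and.ALU  -- pair
[8] i11&i12  xor.ALU;sll.ALU  -- pair
[9] i13  mul.MUL  -- tail

PAIRS = 4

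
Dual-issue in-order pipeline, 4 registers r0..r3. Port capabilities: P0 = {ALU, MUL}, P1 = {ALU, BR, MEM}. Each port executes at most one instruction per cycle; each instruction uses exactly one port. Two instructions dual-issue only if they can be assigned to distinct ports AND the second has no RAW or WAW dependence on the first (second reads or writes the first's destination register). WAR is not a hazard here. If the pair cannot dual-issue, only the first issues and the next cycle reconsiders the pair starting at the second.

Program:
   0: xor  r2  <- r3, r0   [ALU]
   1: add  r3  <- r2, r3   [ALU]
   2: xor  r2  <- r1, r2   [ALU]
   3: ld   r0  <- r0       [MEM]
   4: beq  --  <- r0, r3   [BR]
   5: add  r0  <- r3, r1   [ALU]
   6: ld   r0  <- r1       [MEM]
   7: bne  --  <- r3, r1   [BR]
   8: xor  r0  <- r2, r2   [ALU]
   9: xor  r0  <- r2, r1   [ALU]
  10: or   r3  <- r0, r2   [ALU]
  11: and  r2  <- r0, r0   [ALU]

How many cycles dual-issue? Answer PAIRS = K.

0. xor.ALU @i0  | RAW r2
1. add.ALU/xor.ALU @i1&i2  | 2-wide
2. ld.MEM @i3  | no-port MEM/BR
3. beq.BR/add.ALU @i4&i5  | 2-wide
4. ld.MEM @i6  | no-port MEM/BR
5. bne.BR/xor.ALU @i7&i8  | 2-wide
6. xor.ALU @i9  | RAW r0
7. or.ALU/and.ALU @i10&i11  | 2-wide

PAIRS = 4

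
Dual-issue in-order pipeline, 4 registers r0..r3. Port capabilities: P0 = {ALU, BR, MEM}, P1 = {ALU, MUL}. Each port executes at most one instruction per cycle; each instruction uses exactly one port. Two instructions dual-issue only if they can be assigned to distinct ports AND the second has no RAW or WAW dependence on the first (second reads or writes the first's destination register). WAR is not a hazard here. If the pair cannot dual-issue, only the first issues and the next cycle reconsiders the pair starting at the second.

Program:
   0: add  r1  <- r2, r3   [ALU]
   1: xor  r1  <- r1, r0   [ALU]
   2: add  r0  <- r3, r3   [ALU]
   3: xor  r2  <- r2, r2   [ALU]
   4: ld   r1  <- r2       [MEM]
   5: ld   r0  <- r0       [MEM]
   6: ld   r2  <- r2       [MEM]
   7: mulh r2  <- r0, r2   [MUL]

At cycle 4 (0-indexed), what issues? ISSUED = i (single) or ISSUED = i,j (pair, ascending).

[0] i0  add  -- RAW+WAW r1
[1] i1&i2  xor+add  -- pair
[2] i3  xor  -- RAW r2
[3] i4  ld  -- no-port MEM/MEM
[4] i5  ld  -- no-port MEM/MEM
[5] i6  ld  -- RAW+WAW r2
[6] i7  mulh  -- tail

ISSUED = 5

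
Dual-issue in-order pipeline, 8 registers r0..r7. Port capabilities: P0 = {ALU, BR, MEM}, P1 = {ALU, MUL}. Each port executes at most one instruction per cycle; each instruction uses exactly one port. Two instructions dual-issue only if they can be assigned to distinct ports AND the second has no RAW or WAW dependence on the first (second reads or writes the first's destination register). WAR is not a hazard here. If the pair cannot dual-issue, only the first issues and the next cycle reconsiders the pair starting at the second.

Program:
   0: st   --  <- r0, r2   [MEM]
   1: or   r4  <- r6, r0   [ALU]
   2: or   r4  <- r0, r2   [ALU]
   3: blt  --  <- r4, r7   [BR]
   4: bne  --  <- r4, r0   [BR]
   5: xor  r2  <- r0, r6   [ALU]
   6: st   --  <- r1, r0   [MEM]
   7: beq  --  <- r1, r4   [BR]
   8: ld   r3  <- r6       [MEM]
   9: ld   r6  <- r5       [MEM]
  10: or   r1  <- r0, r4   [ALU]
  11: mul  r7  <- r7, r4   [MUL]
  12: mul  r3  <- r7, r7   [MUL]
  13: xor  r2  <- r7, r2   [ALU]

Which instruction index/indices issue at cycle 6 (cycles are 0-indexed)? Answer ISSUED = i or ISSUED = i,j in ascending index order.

ISSUED = 8

[0] i0+i1  st;or  -- pair
[1] i2  or  -- RAW r4
[2] i3  blt  -- no-port BR/BR
[3] i4+i5  bne;xor  -- pair
[4] i6  st  -- no-port MEM/BR
[5] i7  beq  -- no-port BR/MEM
[6] i8  ld  -- no-port MEM/MEM
[7] i9+i10  ld;or  -- pair
[8] i11  mul  -- no-port MUL/MUL
[9] i12+i13  mul;xor  -- pair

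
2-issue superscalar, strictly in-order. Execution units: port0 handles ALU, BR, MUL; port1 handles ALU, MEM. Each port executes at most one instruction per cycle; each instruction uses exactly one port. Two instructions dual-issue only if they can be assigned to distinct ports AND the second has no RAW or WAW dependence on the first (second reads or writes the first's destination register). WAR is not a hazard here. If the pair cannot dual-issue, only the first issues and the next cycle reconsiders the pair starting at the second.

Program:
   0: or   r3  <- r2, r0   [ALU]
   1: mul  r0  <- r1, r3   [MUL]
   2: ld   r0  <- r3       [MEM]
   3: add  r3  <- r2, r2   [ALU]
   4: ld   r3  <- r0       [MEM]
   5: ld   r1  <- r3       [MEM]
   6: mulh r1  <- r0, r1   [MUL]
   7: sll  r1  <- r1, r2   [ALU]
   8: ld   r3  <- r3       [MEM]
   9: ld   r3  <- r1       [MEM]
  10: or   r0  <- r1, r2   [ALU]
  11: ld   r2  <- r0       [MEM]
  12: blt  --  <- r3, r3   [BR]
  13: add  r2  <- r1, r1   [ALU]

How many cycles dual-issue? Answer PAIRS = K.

c0: i0 or  RAW r3
c1: i1 mul  WAW r0
c2: i2+i3 ld;add  pair
c3: i4 ld  no-port MEM/MEM
c4: i5 ld  RAW+WAW r1
c5: i6 mulh  RAW+WAW r1
c6: i7+i8 sll;ld  pair
c7: i9+i10 ld;or  pair
c8: i11+i12 ld;blt  pair
c9: i13 add  tail

PAIRS = 4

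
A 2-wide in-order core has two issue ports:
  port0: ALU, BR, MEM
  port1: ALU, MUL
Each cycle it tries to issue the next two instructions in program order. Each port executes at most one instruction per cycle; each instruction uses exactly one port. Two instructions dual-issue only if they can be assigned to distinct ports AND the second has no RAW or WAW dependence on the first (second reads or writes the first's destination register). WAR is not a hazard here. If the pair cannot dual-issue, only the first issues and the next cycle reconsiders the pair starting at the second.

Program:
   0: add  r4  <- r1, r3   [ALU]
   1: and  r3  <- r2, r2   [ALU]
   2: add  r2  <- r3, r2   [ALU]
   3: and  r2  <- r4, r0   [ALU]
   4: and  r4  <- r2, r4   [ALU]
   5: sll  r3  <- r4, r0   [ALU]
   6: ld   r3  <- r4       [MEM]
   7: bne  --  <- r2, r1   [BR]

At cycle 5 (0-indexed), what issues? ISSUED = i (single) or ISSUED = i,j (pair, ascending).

ISSUED = 6

#0 head=0: add+and i0,i1 dual
#1 head=2: add i2 WAW r2
#2 head=3: and i3 RAW r2
#3 head=4: and i4 RAW r4
#4 head=5: sll i5 WAW r3
#5 head=6: ld i6 no-port MEM/BR
#6 head=7: bne i7 tail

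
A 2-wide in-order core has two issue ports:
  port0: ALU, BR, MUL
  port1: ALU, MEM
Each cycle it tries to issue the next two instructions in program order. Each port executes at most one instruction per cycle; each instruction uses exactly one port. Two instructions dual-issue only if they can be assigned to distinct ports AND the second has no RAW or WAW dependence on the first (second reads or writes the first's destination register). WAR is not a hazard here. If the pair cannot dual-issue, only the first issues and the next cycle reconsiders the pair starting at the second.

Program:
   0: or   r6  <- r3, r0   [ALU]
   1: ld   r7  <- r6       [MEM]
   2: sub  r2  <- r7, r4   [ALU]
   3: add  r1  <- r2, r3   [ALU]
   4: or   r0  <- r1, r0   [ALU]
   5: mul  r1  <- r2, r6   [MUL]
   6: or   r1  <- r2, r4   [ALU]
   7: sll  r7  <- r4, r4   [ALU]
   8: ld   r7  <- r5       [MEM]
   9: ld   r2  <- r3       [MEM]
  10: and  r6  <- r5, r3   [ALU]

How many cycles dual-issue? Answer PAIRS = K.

  cy0 -> i0 (or) RAW r6
  cy1 -> i1 (ld) RAW r7
  cy2 -> i2 (sub) RAW r2
  cy3 -> i3 (add) RAW r1
  cy4 -> i4/i5 (or mul) dual
  cy5 -> i6/i7 (or sll) dual
  cy6 -> i8 (ld) no-port MEM/MEM
  cy7 -> i9/i10 (ld and) dual

PAIRS = 3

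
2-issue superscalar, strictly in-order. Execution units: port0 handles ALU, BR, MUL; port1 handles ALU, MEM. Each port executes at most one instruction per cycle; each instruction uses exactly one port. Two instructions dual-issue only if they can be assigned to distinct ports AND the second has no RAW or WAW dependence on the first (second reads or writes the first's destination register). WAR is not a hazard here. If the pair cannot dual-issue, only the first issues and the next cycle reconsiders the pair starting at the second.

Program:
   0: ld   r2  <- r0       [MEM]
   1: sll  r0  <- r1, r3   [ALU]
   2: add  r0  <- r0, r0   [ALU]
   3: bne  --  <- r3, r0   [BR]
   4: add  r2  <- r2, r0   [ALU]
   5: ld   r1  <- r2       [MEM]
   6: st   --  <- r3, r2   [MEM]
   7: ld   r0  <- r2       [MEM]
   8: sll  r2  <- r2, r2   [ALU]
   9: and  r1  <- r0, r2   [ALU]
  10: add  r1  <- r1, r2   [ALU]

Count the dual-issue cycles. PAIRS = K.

PAIRS = 3

  cy0 -> i0+i1 (ld.MEM sll.ALU) dual
  cy1 -> i2 (add.ALU) RAW r0
  cy2 -> i3+i4 (bne.BR add.ALU) dual
  cy3 -> i5 (ld.MEM) no-port MEM/MEM
  cy4 -> i6 (st.MEM) no-port MEM/MEM
  cy5 -> i7+i8 (ld.MEM sll.ALU) dual
  cy6 -> i9 (and.ALU) RAW+WAW r1
  cy7 -> i10 (add.ALU) tail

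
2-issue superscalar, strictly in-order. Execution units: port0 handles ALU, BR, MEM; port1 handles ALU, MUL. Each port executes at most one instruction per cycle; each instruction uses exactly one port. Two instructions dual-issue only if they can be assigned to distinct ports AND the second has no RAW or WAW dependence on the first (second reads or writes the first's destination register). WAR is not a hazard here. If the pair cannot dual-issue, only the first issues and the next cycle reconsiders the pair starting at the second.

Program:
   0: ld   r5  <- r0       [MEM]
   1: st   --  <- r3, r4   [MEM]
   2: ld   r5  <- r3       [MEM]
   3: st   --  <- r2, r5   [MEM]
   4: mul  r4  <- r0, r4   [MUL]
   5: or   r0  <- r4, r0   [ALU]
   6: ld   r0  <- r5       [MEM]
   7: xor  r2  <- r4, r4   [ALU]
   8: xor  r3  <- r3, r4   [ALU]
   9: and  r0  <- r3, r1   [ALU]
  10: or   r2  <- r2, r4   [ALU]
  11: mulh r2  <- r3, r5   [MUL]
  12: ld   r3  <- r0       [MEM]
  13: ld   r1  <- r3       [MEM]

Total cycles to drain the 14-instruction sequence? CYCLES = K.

[0] i0  ld  -- no-port MEM/MEM
[1] i1  st  -- no-port MEM/MEM
[2] i2  ld  -- no-port MEM/MEM
[3] i3,i4  st+mul  -- dual
[4] i5  or  -- WAW r0
[5] i6,i7  ld+xor  -- dual
[6] i8  xor  -- RAW r3
[7] i9,i10  and+or  -- dual
[8] i11,i12  mulh+ld  -- dual
[9] i13  ld  -- tail

CYCLES = 10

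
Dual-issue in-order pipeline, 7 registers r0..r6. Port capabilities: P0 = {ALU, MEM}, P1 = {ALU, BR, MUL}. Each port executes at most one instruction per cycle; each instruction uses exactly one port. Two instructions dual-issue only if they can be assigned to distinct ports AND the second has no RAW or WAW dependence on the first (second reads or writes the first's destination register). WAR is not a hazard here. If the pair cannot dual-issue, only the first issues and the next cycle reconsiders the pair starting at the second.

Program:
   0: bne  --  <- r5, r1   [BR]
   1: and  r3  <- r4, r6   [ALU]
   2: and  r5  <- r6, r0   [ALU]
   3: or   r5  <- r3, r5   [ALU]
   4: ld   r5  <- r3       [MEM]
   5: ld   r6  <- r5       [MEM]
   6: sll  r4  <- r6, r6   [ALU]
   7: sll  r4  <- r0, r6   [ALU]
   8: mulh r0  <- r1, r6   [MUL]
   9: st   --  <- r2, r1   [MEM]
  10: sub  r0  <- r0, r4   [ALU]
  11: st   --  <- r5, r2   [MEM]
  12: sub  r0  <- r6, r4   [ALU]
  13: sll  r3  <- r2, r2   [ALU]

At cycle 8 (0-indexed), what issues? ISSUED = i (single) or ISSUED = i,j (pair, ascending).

ISSUED = 11,12

[0] i0+i1  bne.BR+and.ALU  -- pair
[1] i2  and.ALU  -- RAW+WAW r5
[2] i3  or.ALU  -- WAW r5
[3] i4  ld.MEM  -- no-port MEM/MEM
[4] i5  ld.MEM  -- RAW r6
[5] i6  sll.ALU  -- WAW r4
[6] i7+i8  sll.ALU+mulh.MUL  -- pair
[7] i9+i10  st.MEM+sub.ALU  -- pair
[8] i11+i12  st.MEM+sub.ALU  -- pair
[9] i13  sll.ALU  -- tail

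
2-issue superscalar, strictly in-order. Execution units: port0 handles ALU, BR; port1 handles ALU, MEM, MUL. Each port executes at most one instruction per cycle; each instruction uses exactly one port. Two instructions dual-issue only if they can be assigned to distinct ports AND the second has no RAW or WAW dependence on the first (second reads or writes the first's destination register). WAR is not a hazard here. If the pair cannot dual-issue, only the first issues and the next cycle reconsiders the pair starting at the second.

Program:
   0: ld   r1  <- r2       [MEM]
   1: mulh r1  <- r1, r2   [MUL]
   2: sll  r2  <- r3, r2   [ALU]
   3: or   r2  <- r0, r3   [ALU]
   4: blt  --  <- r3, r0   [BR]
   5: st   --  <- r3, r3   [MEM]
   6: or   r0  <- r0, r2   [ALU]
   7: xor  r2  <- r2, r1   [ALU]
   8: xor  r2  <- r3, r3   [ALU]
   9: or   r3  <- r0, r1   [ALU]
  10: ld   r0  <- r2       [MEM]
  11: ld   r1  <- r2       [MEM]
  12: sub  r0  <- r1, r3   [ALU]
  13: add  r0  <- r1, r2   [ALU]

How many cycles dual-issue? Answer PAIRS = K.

PAIRS = 4

#0 head=0: ld i0 no-port MEM/MUL
#1 head=1: mulh;sll i1+i2 2-wide
#2 head=3: or;blt i3+i4 2-wide
#3 head=5: st;or i5+i6 2-wide
#4 head=7: xor i7 WAW r2
#5 head=8: xor;or i8+i9 2-wide
#6 head=10: ld i10 no-port MEM/MEM
#7 head=11: ld i11 RAW r1
#8 head=12: sub i12 WAW r0
#9 head=13: add i13 tail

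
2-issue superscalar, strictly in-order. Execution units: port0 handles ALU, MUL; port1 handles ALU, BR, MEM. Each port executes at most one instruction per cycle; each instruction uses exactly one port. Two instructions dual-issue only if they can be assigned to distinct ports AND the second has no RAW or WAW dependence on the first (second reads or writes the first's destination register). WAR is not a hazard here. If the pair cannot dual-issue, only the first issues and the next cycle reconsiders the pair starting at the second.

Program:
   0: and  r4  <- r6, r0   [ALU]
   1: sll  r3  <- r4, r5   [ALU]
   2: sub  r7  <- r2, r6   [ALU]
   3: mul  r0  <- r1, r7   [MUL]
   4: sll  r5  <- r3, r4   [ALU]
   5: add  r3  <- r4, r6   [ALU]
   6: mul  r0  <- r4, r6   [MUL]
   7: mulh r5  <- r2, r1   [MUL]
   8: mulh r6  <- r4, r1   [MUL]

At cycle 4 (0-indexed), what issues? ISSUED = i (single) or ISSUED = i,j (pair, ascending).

0. and.ALU @i0  | RAW r4
1. sll.ALU sub.ALU @i1/i2  | 2-wide
2. mul.MUL sll.ALU @i3/i4  | 2-wide
3. add.ALU mul.MUL @i5/i6  | 2-wide
4. mulh.MUL @i7  | no-port MUL/MUL
5. mulh.MUL @i8  | tail

ISSUED = 7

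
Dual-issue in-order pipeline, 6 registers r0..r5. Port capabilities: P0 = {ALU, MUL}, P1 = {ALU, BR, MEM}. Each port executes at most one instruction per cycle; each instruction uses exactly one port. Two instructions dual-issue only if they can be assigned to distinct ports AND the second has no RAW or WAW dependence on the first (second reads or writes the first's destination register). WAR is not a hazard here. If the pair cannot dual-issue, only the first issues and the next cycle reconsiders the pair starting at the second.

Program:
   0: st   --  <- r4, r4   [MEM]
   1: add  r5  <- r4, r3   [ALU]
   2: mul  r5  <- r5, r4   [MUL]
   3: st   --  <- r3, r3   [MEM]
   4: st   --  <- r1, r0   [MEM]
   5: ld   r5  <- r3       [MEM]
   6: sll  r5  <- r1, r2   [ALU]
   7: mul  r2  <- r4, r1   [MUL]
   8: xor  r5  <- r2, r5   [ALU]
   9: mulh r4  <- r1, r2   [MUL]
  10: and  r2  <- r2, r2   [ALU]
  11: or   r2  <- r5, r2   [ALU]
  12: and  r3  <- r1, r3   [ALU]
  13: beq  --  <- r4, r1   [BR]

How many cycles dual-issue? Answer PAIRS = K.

PAIRS = 5

  cy0 -> i0/i1 (st/add) 2-wide
  cy1 -> i2/i3 (mul/st) 2-wide
  cy2 -> i4 (st) no-port MEM/MEM
  cy3 -> i5 (ld) WAW r5
  cy4 -> i6/i7 (sll/mul) 2-wide
  cy5 -> i8/i9 (xor/mulh) 2-wide
  cy6 -> i10 (and) RAW+WAW r2
  cy7 -> i11/i12 (or/and) 2-wide
  cy8 -> i13 (beq) tail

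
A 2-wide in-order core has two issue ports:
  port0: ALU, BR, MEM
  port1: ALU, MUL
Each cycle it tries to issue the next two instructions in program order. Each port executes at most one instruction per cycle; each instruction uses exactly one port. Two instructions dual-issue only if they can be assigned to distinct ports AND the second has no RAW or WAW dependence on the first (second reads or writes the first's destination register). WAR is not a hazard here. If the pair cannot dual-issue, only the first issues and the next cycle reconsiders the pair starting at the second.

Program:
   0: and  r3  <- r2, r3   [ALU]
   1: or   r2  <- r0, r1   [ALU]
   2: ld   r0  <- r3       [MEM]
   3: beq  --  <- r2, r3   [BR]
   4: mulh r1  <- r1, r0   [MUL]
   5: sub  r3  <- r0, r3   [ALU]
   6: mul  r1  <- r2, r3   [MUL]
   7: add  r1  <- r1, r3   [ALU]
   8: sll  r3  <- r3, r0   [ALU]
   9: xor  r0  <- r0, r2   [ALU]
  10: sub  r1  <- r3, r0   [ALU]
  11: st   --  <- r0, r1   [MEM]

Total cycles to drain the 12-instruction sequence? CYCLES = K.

CYCLES = 9

t=0 i0/i1:and.ALU or.ALU ; 2-wide
t=1 i2:ld.MEM ; no-port MEM/BR
t=2 i3/i4:beq.BR mulh.MUL ; 2-wide
t=3 i5:sub.ALU ; RAW r3
t=4 i6:mul.MUL ; RAW+WAW r1
t=5 i7/i8:add.ALU sll.ALU ; 2-wide
t=6 i9:xor.ALU ; RAW r0
t=7 i10:sub.ALU ; RAW r1
t=8 i11:st.MEM ; tail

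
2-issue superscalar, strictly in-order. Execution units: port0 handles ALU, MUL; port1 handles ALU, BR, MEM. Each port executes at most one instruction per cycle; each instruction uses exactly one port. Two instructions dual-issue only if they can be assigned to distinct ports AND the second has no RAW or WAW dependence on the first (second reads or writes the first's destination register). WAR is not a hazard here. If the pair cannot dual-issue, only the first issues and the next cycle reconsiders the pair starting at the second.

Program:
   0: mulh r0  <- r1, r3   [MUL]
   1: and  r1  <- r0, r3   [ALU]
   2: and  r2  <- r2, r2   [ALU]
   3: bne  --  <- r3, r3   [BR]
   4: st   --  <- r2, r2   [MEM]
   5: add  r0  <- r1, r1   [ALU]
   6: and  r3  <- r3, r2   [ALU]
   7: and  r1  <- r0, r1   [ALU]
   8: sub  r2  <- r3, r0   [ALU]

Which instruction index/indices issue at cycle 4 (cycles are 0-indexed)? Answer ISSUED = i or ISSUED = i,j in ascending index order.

ISSUED = 6,7

[0] i0  mulh.MUL  -- RAW r0
[1] i1/i2  and.ALU and.ALU  -- 2-wide
[2] i3  bne.BR  -- no-port BR/MEM
[3] i4/i5  st.MEM add.ALU  -- 2-wide
[4] i6/i7  and.ALU and.ALU  -- 2-wide
[5] i8  sub.ALU  -- tail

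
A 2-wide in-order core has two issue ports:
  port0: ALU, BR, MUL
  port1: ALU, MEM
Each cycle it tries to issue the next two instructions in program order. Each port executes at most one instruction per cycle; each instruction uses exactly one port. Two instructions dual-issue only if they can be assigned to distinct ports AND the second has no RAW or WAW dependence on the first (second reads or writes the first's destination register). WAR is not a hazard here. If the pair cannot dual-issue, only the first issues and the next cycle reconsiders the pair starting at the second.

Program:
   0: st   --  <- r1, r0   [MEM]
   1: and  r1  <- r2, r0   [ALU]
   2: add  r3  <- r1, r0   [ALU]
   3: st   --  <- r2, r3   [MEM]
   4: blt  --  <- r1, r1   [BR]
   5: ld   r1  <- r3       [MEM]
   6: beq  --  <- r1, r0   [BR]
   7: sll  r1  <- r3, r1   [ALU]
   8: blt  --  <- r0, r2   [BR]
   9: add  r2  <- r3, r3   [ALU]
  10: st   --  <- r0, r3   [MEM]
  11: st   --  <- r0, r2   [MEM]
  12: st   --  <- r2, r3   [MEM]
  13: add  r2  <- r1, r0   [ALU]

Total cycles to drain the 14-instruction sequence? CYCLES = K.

CYCLES = 9

  cy0 -> i0/i1 (st and) dual
  cy1 -> i2 (add) RAW r3
  cy2 -> i3/i4 (st blt) dual
  cy3 -> i5 (ld) RAW r1
  cy4 -> i6/i7 (beq sll) dual
  cy5 -> i8/i9 (blt add) dual
  cy6 -> i10 (st) no-port MEM/MEM
  cy7 -> i11 (st) no-port MEM/MEM
  cy8 -> i12/i13 (st add) dual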